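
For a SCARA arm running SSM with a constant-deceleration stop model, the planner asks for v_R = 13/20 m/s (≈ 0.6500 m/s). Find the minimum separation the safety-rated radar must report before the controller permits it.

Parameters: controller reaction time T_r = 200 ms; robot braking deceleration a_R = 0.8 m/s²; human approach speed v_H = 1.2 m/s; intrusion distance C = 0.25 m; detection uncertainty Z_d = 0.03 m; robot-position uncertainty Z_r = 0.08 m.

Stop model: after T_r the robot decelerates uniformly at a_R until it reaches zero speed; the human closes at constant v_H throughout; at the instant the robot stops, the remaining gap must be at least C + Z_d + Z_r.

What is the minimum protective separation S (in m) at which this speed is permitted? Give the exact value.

S_min = 6301/3200 m = 1.9691 m

T_s = v_R/a_R = (13/20)/(4/5) = 0.8125 s
robot in T_r: 0.6500·0.2000 = 0.1300 m
robot under decel: 0.6500²/(2·0.8000) = 0.2641 m
human closes 1.2000·1.0125 = 1.2150 m
residual clearance needed = 0.2500+0.0300+0.0800 = 0.3600 m
S_min ≈ 0.1300+0.2641+1.2150+0.3600  ⇒  S_min = 6301/3200 m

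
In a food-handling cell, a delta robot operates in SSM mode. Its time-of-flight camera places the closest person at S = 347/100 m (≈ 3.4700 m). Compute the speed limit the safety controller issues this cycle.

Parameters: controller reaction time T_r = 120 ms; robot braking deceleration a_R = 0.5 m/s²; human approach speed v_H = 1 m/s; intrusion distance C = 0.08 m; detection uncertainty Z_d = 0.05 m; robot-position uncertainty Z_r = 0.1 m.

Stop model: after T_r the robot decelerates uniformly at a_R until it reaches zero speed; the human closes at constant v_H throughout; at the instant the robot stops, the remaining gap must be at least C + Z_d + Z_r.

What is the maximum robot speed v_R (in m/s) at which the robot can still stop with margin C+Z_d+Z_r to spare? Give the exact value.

quadratic (1)·v² + (53/25)·v + (-78/25) = 0
  disc = (53/25)² − 4·(1)·(-78/25) = 10609/625 ; √disc = 103/25
  v_R = (−(53/25) + 103/25) / (2·(1)) = 1 m/s
check:
T_s = v_R/a_R = 1/(1/2) = 2.0000 s
robot in T_r: 1.0000·0.1200 = 0.1200 m
braking distance = 1.0000²/(2·0.5000) = 1.0000 m
human closes 1.0000·2.1200 = 2.1200 m
C+Z_d+Z_r = 0.0800+0.0500+0.1000 = 0.2300 m
sum ≈ 0.1200+1.0000+2.1200+0.2300 ≈ 3.4700 m = S ✓

v_R_max = 1 m/s = 1.0000 m/s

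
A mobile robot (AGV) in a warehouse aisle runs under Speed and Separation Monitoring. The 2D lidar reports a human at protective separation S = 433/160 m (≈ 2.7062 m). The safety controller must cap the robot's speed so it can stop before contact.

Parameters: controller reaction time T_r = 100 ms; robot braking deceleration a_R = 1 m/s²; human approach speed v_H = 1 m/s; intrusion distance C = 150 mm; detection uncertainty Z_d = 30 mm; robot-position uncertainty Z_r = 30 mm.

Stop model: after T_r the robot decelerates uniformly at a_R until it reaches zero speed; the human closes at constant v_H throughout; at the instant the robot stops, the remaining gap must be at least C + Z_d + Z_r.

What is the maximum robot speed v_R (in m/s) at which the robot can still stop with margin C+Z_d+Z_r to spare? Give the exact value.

v_R_max = 27/20 m/s = 1.3500 m/s

at the boundary: (1/2)·v² + (11/10)·v + (-1917/800) = 0
  disc = (11/10)² − 4·(1/2)·(-1917/800) = 2401/400 ; √disc = 49/20
  v_R = (−(11/10) + 49/20) / (2·(1/2)) = 27/20 m/s
check:
stop time T_s = (27/20)/1 = 1.3500 s
reaction-phase robot travel = 1.3500·0.1000 = 0.1350 m
braking distance = 1.3500²/(2·1.0000) = 0.9113 m
human closes 1.0000·1.4500 = 1.4500 m
C+Z_d+Z_r = 0.1500+0.0300+0.0300 = 0.2100 m
sum ≈ 0.1350+0.9113+1.4500+0.2100 ≈ 2.7062 m = S ✓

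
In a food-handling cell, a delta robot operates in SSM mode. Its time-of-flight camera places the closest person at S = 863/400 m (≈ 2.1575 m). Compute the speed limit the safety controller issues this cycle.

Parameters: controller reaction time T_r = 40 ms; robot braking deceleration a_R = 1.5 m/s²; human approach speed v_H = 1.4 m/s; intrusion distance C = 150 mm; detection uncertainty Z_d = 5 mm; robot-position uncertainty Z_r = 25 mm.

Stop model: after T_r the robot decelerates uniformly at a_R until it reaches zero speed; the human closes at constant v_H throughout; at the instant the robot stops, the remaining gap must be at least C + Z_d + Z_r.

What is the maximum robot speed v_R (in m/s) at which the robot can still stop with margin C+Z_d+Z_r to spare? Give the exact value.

collect terms ⇒ (1/3)·v_R² + (73/75)·v_R + (-3843/2000) = 0
  disc = (73/75)² − 4·(1/3)·(-3843/2000) = 78961/22500 ; √disc = 281/150
  v_R = (−(73/75) + 281/150) / (2·(1/3)) = 27/20 m/s
check:
T_s = v_R/a_R = (27/20)/(3/2) = 0.9000 s
robot in T_r: 1.3500·0.0400 = 0.0540 m
braking distance = 1.3500²/(2·1.5000) = 0.6075 m
person approaches 1.4000·(0.0400+0.9000) = 1.3160 m
residual clearance needed = 0.1500+0.0050+0.0250 = 0.1800 m
sum ≈ 0.0540+0.6075+1.3160+0.1800 ≈ 2.1575 m = S ✓

v_R_max = 27/20 m/s = 1.3500 m/s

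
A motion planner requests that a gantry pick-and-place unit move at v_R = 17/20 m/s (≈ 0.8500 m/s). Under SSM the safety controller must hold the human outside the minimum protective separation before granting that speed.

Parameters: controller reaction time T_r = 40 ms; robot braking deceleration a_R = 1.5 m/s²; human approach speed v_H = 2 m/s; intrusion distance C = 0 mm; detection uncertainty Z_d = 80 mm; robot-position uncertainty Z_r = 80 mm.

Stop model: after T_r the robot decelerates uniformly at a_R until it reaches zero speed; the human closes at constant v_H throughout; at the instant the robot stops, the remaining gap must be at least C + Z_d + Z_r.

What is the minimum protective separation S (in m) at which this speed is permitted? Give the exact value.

S_min = 9889/6000 m = 1.6482 m

stop time T_s = (17/20)/(3/2) = 0.5667 s
robot covers v_R·T_r = 0.8500·0.0400 = 0.0340 m before braking
robot under decel: 0.8500²/(2·1.5000) = 0.2408 m
human over T_r+T_s: 2.0000·(0.0400+0.5667) = 1.2133 m
C+Z_d+Z_r = 0.0000+0.0800+0.0800 = 0.1600 m
S_min ≈ 0.0340+0.2408+1.2133+0.1600  ⇒  S_min = 9889/6000 m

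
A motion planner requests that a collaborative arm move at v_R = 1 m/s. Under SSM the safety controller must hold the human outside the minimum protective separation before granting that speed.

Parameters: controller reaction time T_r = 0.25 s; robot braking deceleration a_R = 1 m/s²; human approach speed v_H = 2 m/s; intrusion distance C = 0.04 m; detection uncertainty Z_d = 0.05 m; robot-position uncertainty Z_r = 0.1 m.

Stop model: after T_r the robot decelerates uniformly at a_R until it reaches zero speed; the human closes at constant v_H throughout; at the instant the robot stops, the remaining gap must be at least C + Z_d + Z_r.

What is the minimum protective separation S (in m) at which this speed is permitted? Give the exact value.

S_min = 86/25 m = 3.4400 m

T_s = v_R/a_R = 1/1 = 1.0000 s
robot in T_r: 1.0000·0.2500 = 0.2500 m
robot under decel: 1.0000²/(2·1.0000) = 0.5000 m
person approaches 2.0000·(0.2500+1.0000) = 2.5000 m
C+Z_d+Z_r = 0.0400+0.0500+0.1000 = 0.1900 m
S_min ≈ 0.2500+0.5000+2.5000+0.1900  ⇒  S_min = 86/25 m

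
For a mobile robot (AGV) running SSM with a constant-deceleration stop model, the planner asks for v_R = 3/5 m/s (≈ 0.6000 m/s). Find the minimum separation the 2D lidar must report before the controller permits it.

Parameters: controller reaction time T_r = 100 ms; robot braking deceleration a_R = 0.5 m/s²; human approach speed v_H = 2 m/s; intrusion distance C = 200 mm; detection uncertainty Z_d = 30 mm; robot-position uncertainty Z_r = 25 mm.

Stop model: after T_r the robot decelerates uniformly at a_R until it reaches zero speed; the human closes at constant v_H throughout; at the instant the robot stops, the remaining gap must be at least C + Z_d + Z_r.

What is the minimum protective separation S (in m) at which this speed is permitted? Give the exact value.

braking lasts T_s = (3/5)/(1/2) = 1.2000 s
robot covers v_R·T_r = 0.6000·0.1000 = 0.0600 m before braking
braking distance = 0.6000²/(2·0.5000) = 0.3600 m
human closes 2.0000·1.3000 = 2.6000 m
residual clearance needed = 0.2000+0.0300+0.0250 = 0.2550 m
S_min ≈ 0.0600+0.3600+2.6000+0.2550  ⇒  S_min = 131/40 m

S_min = 131/40 m = 3.2750 m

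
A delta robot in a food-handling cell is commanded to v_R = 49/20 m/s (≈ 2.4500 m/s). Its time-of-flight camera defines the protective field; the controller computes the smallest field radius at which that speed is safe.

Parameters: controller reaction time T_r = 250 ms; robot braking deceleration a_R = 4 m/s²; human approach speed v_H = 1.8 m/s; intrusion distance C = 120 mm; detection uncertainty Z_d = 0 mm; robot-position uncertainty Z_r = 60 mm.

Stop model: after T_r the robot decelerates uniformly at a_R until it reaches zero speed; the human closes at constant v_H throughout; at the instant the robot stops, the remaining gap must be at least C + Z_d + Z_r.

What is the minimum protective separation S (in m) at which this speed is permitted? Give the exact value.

braking lasts T_s = (49/20)/4 = 0.6125 s
robot in T_r: 2.4500·0.2500 = 0.6125 m
robot under decel: 2.4500²/(2·4.0000) = 0.7503 m
person approaches 1.8000·(0.2500+0.6125) = 1.5525 m
margins: 0.1200+0.0000+0.0600 = 0.1800 m
S_min ≈ 0.6125+0.7503+1.5525+0.1800  ⇒  S_min = 1981/640 m

S_min = 1981/640 m = 3.0953 m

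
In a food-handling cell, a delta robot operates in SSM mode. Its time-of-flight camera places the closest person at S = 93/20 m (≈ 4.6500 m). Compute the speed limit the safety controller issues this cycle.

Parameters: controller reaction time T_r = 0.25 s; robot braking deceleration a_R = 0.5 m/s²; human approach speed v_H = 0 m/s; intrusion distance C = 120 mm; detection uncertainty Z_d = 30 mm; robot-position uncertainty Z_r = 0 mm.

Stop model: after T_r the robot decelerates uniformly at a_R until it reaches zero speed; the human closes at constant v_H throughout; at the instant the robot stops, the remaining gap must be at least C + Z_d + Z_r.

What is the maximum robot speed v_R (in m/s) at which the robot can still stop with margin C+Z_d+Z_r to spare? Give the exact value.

at the boundary: (1)·v² + (1/4)·v + (-9/2) = 0
  disc = (1/4)² − 4·(1)·(-9/2) = 289/16 ; √disc = 17/4
  v_R = (−(1/4) + 17/4) / (2·(1)) = 2 m/s
check:
braking lasts T_s = 2/(1/2) = 4.0000 s
robot covers v_R·T_r = 2.0000·0.2500 = 0.5000 m before braking
robot under decel: 2.0000²/(2·0.5000) = 4.0000 m
person approaches 0.0000·(0.2500+4.0000) = 0.0000 m
C+Z_d+Z_r = 0.1200+0.0300+0.0000 = 0.1500 m
sum ≈ 0.5000+4.0000+0.0000+0.1500 ≈ 4.6500 m = S ✓

v_R_max = 2 m/s = 2.0000 m/s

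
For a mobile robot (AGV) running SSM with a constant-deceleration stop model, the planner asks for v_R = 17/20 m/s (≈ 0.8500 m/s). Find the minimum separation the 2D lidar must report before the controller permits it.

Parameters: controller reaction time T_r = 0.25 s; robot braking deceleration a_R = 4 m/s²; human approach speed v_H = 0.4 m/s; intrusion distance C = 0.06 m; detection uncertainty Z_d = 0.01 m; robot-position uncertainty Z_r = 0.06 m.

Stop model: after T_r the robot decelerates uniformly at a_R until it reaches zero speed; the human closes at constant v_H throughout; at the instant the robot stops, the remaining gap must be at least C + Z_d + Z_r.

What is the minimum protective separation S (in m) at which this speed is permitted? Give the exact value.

S_min = 1977/3200 m = 0.6178 m

braking lasts T_s = (17/20)/4 = 0.2125 s
robot covers v_R·T_r = 0.8500·0.2500 = 0.2125 m before braking
braking distance = 0.8500²/(2·4.0000) = 0.0903 m
human closes 0.4000·0.4625 = 0.1850 m
residual clearance needed = 0.0600+0.0100+0.0600 = 0.1300 m
S_min ≈ 0.2125+0.0903+0.1850+0.1300  ⇒  S_min = 1977/3200 m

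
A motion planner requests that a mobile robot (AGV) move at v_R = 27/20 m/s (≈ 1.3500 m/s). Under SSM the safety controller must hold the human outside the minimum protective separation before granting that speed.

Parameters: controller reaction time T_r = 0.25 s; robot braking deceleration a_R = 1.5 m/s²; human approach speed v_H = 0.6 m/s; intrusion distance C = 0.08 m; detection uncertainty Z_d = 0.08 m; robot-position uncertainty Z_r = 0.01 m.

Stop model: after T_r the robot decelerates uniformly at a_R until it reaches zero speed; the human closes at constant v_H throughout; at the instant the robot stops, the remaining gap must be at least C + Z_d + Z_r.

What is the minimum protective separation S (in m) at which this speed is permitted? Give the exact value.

S_min = 361/200 m = 1.8050 m

braking lasts T_s = (27/20)/(3/2) = 0.9000 s
robot covers v_R·T_r = 1.3500·0.2500 = 0.3375 m before braking
braking distance = 1.3500²/(2·1.5000) = 0.6075 m
human closes 0.6000·1.1500 = 0.6900 m
margins: 0.0800+0.0800+0.0100 = 0.1700 m
S_min ≈ 0.3375+0.6075+0.6900+0.1700  ⇒  S_min = 361/200 m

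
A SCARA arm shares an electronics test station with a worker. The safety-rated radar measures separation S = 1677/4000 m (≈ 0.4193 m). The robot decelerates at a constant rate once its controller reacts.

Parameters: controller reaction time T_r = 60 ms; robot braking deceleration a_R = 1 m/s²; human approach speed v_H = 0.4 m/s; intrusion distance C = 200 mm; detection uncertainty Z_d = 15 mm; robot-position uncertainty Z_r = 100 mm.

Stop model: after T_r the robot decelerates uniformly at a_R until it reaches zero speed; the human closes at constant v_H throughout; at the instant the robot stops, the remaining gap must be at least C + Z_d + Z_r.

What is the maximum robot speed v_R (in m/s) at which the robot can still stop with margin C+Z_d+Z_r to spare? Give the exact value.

v_R_max = 3/20 m/s = 0.1500 m/s

collect terms ⇒ (1/2)·v_R² + (23/50)·v_R + (-321/4000) = 0
  disc = (23/50)² − 4·(1/2)·(-321/4000) = 3721/10000 ; √disc = 61/100
  v_R = (−(23/50) + 61/100) / (2·(1/2)) = 3/20 m/s
check:
braking lasts T_s = (3/20)/1 = 0.1500 s
reaction-phase robot travel = 0.1500·0.0600 = 0.0090 m
robot under decel: 0.1500²/(2·1.0000) = 0.0112 m
person approaches 0.4000·(0.0600+0.1500) = 0.0840 m
residual clearance needed = 0.2000+0.0150+0.1000 = 0.3150 m
sum ≈ 0.0090+0.0112+0.0840+0.3150 ≈ 0.4193 m = S ✓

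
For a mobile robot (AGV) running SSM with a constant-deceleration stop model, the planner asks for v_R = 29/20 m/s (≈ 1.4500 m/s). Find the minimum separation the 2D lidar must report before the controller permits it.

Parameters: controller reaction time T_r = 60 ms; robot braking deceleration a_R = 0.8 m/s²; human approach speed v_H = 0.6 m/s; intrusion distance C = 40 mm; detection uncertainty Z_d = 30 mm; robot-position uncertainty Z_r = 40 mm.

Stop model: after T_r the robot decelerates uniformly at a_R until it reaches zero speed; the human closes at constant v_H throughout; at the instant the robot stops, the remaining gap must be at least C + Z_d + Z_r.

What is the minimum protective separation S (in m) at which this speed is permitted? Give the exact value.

stop time T_s = (29/20)/(4/5) = 1.8125 s
robot in T_r: 1.4500·0.0600 = 0.0870 m
robot covers 1.4500·1.8125 − ½·0.8000·1.8125² = 1.3141 m while stopping
person approaches 0.6000·(0.0600+1.8125) = 1.1235 m
margins: 0.0400+0.0300+0.0400 = 0.1100 m
S_min ≈ 0.0870+1.3141+1.1235+0.1100  ⇒  S_min = 42153/16000 m

S_min = 42153/16000 m = 2.6346 m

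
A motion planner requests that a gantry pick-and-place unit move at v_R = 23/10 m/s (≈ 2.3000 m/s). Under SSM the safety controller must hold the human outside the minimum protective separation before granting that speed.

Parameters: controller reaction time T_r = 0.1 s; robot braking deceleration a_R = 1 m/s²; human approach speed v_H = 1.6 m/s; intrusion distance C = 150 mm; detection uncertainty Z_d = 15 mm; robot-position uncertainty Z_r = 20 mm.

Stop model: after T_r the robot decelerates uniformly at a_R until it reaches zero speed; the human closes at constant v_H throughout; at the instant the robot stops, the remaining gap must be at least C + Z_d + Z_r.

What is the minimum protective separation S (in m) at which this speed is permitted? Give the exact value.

stop time T_s = (23/10)/1 = 2.3000 s
reaction-phase robot travel = 2.3000·0.1000 = 0.2300 m
braking distance = 2.3000²/(2·1.0000) = 2.6450 m
human closes 1.6000·2.4000 = 3.8400 m
residual clearance needed = 0.1500+0.0150+0.0200 = 0.1850 m
S_min ≈ 0.2300+2.6450+3.8400+0.1850  ⇒  S_min = 69/10 m

S_min = 69/10 m = 6.9000 m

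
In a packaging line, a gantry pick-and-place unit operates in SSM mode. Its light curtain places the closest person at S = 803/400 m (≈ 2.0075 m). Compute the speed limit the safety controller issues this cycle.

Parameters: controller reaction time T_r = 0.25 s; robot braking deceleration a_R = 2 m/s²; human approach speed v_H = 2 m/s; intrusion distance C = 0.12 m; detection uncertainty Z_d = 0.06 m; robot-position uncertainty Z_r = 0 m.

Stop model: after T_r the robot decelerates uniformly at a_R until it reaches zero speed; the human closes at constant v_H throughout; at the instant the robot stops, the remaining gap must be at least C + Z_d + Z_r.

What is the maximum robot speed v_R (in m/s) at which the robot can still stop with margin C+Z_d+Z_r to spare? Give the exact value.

quadratic (1/4)·v² + (5/4)·v + (-531/400) = 0
  disc = (5/4)² − 4·(1/4)·(-531/400) = 289/100 ; √disc = 17/10
  v_R = (−(5/4) + 17/10) / (2·(1/4)) = 9/10 m/s
check:
T_s = v_R/a_R = (9/10)/2 = 0.4500 s
robot covers v_R·T_r = 0.9000·0.2500 = 0.2250 m before braking
braking distance = 0.9000²/(2·2.0000) = 0.2025 m
human over T_r+T_s: 2.0000·(0.2500+0.4500) = 1.4000 m
C+Z_d+Z_r = 0.1200+0.0600+0.0000 = 0.1800 m
sum ≈ 0.2250+0.2025+1.4000+0.1800 ≈ 2.0075 m = S ✓

v_R_max = 9/10 m/s = 0.9000 m/s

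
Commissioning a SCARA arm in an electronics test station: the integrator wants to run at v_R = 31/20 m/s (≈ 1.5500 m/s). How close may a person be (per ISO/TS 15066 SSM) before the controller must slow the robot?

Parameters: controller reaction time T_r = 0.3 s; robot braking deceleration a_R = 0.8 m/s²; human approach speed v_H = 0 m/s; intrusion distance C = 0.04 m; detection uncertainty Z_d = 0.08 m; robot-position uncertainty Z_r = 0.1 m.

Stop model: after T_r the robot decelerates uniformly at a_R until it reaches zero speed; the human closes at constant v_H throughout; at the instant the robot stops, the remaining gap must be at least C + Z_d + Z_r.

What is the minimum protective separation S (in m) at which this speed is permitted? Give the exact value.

stop time T_s = (31/20)/(4/5) = 1.9375 s
reaction-phase robot travel = 1.5500·0.3000 = 0.4650 m
braking distance = 1.5500²/(2·0.8000) = 1.5016 m
human over T_r+T_s: 0.0000·(0.3000+1.9375) = 0.0000 m
margins: 0.0400+0.0800+0.1000 = 0.2200 m
S_min ≈ 0.4650+1.5016+0.0000+0.2200  ⇒  S_min = 6997/3200 m

S_min = 6997/3200 m = 2.1866 m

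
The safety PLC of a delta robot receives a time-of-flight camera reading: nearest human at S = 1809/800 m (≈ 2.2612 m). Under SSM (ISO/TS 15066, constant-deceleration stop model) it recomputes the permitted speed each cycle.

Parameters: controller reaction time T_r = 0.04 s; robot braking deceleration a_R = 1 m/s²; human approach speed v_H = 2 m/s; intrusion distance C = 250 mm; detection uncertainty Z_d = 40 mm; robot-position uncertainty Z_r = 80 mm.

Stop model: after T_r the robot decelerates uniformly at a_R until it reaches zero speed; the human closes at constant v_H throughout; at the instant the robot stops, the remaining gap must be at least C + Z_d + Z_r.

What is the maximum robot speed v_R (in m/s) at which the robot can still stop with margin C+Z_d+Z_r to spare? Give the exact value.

quadratic (1/2)·v² + (51/25)·v + (-1449/800) = 0
  disc = (51/25)² − 4·(1/2)·(-1449/800) = 77841/10000 ; √disc = 279/100
  v_R = (−(51/25) + 279/100) / (2·(1/2)) = 3/4 m/s
check:
stop time T_s = (3/4)/1 = 0.7500 s
robot covers v_R·T_r = 0.7500·0.0400 = 0.0300 m before braking
robot under decel: 0.7500²/(2·1.0000) = 0.2812 m
human closes 2.0000·0.7900 = 1.5800 m
C+Z_d+Z_r = 0.2500+0.0400+0.0800 = 0.3700 m
sum ≈ 0.0300+0.2812+1.5800+0.3700 ≈ 2.2612 m = S ✓

v_R_max = 3/4 m/s = 0.7500 m/s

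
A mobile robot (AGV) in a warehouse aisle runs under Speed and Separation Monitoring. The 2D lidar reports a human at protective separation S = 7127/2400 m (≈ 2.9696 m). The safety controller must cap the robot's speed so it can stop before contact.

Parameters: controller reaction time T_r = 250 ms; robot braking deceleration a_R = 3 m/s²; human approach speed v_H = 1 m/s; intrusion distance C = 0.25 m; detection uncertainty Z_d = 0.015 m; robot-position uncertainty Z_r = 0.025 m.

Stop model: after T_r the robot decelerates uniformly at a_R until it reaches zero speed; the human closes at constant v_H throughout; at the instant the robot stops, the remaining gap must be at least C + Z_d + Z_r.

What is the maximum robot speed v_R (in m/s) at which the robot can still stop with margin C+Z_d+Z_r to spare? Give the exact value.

quadratic (1/6)·v² + (7/12)·v + (-5831/2400) = 0
  disc = (7/12)² − 4·(1/6)·(-5831/2400) = 49/25 ; √disc = 7/5
  v_R = (−(7/12) + 7/5) / (2·(1/6)) = 49/20 m/s
check:
stop time T_s = (49/20)/3 = 0.8167 s
reaction-phase robot travel = 2.4500·0.2500 = 0.6125 m
robot under decel: 2.4500²/(2·3.0000) = 1.0004 m
human closes 1.0000·1.0667 = 1.0667 m
residual clearance needed = 0.2500+0.0150+0.0250 = 0.2900 m
sum ≈ 0.6125+1.0004+1.0667+0.2900 ≈ 2.9696 m = S ✓

v_R_max = 49/20 m/s = 2.4500 m/s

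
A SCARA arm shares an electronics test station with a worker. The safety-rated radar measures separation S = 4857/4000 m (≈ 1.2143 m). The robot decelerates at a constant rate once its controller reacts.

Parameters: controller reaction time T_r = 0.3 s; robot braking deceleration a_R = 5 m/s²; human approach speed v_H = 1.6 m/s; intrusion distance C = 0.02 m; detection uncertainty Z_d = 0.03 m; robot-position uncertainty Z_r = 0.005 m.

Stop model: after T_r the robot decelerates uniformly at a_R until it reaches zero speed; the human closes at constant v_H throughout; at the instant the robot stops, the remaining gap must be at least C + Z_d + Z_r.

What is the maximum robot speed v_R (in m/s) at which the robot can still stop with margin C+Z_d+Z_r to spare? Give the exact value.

v_R_max = 19/20 m/s = 0.9500 m/s

collect terms ⇒ (1/10)·v_R² + (31/50)·v_R + (-2717/4000) = 0
  disc = (31/50)² − 4·(1/10)·(-2717/4000) = 6561/10000 ; √disc = 81/100
  v_R = (−(31/50) + 81/100) / (2·(1/10)) = 19/20 m/s
check:
T_s = v_R/a_R = (19/20)/5 = 0.1900 s
robot covers v_R·T_r = 0.9500·0.3000 = 0.2850 m before braking
braking distance = 0.9500²/(2·5.0000) = 0.0902 m
person approaches 1.6000·(0.3000+0.1900) = 0.7840 m
C+Z_d+Z_r = 0.0200+0.0300+0.0050 = 0.0550 m
sum ≈ 0.2850+0.0902+0.7840+0.0550 ≈ 1.2143 m = S ✓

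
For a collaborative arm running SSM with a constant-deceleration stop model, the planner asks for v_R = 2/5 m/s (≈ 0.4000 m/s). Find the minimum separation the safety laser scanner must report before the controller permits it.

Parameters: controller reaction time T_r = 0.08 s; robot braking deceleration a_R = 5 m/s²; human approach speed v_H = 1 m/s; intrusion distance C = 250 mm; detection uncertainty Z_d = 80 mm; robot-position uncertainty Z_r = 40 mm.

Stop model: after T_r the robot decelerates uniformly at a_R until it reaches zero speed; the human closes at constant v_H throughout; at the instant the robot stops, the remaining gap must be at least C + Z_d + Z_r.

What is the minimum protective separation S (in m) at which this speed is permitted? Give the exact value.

S_min = 289/500 m = 0.5780 m

T_s = v_R/a_R = (2/5)/5 = 0.0800 s
robot in T_r: 0.4000·0.0800 = 0.0320 m
braking distance = 0.4000²/(2·5.0000) = 0.0160 m
person approaches 1.0000·(0.0800+0.0800) = 0.1600 m
C+Z_d+Z_r = 0.2500+0.0800+0.0400 = 0.3700 m
S_min ≈ 0.0320+0.0160+0.1600+0.3700  ⇒  S_min = 289/500 m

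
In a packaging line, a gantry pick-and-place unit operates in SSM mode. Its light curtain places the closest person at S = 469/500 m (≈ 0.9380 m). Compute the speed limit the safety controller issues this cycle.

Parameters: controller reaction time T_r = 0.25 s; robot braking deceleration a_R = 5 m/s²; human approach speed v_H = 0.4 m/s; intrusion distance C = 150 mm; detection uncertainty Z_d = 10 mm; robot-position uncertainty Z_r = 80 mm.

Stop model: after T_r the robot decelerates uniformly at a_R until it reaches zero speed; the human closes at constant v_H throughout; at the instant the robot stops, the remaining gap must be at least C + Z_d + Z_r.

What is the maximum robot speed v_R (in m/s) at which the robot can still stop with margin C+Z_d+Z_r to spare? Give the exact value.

v_R_max = 13/10 m/s = 1.3000 m/s

at the boundary: (1/10)·v² + (33/100)·v + (-299/500) = 0
  disc = (33/100)² − 4·(1/10)·(-299/500) = 3481/10000 ; √disc = 59/100
  v_R = (−(33/100) + 59/100) / (2·(1/10)) = 13/10 m/s
check:
braking lasts T_s = (13/10)/5 = 0.2600 s
robot covers v_R·T_r = 1.3000·0.2500 = 0.3250 m before braking
robot under decel: 1.3000²/(2·5.0000) = 0.1690 m
human closes 0.4000·0.5100 = 0.2040 m
C+Z_d+Z_r = 0.1500+0.0100+0.0800 = 0.2400 m
sum ≈ 0.3250+0.1690+0.2040+0.2400 ≈ 0.9380 m = S ✓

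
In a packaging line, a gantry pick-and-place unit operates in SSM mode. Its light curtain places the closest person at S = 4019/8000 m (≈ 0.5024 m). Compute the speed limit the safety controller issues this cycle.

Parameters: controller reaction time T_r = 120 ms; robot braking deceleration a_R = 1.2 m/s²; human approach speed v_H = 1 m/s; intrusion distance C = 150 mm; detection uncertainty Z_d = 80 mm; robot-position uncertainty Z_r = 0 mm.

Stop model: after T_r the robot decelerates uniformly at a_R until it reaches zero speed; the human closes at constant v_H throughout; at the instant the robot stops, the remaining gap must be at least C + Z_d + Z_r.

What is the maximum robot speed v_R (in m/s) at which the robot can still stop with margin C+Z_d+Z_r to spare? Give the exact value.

at the boundary: (5/12)·v² + (143/150)·v + (-1219/8000) = 0
  disc = (143/150)² − 4·(5/12)·(-1219/8000) = 418609/360000 ; √disc = 647/600
  v_R = (−(143/150) + 647/600) / (2·(5/12)) = 3/20 m/s
check:
T_s = v_R/a_R = (3/20)/(6/5) = 0.1250 s
robot covers v_R·T_r = 0.1500·0.1200 = 0.0180 m before braking
robot covers 0.1500·0.1250 − ½·1.2000·0.1250² = 0.0094 m while stopping
human closes 1.0000·0.2450 = 0.2450 m
margins: 0.1500+0.0800+0.0000 = 0.2300 m
sum ≈ 0.0180+0.0094+0.2450+0.2300 ≈ 0.5024 m = S ✓

v_R_max = 3/20 m/s = 0.1500 m/s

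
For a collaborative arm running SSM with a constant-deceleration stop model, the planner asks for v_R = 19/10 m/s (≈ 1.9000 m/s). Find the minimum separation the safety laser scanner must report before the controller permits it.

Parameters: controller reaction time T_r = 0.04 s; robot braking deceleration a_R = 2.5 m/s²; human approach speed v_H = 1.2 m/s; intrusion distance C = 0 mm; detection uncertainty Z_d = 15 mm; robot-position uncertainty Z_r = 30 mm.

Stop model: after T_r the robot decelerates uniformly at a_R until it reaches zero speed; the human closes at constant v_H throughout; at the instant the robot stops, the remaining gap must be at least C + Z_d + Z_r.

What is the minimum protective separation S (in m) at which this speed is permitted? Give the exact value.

stop time T_s = (19/10)/(5/2) = 0.7600 s
robot covers v_R·T_r = 1.9000·0.0400 = 0.0760 m before braking
robot covers 1.9000·0.7600 − ½·2.5000·0.7600² = 0.7220 m while stopping
human over T_r+T_s: 1.2000·(0.0400+0.7600) = 0.9600 m
residual clearance needed = 0.0000+0.0150+0.0300 = 0.0450 m
S_min ≈ 0.0760+0.7220+0.9600+0.0450  ⇒  S_min = 1803/1000 m

S_min = 1803/1000 m = 1.8030 m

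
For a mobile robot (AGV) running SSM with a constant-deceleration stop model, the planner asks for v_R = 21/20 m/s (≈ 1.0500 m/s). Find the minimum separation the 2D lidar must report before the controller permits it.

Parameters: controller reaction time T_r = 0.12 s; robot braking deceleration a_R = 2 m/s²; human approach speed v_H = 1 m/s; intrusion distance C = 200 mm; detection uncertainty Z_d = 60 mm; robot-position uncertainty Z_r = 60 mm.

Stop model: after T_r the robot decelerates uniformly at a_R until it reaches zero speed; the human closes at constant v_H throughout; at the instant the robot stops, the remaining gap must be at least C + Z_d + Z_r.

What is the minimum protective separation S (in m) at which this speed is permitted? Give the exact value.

T_s = v_R/a_R = (21/20)/2 = 0.5250 s
robot covers v_R·T_r = 1.0500·0.1200 = 0.1260 m before braking
robot covers 1.0500·0.5250 − ½·2.0000·0.5250² = 0.2756 m while stopping
human closes 1.0000·0.6450 = 0.6450 m
margins: 0.2000+0.0600+0.0600 = 0.3200 m
S_min ≈ 0.1260+0.2756+0.6450+0.3200  ⇒  S_min = 10933/8000 m

S_min = 10933/8000 m = 1.3666 m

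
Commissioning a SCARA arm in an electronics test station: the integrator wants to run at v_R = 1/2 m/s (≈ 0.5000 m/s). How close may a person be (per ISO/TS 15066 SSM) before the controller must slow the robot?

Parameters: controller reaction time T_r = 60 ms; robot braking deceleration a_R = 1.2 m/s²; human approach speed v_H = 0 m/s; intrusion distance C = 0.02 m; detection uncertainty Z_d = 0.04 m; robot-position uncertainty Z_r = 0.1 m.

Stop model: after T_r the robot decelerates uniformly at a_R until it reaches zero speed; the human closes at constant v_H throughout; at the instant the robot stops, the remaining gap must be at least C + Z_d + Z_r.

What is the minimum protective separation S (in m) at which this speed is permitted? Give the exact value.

S_min = 353/1200 m = 0.2942 m

braking lasts T_s = (1/2)/(6/5) = 0.4167 s
robot in T_r: 0.5000·0.0600 = 0.0300 m
robot covers 0.5000·0.4167 − ½·1.2000·0.4167² = 0.1042 m while stopping
person approaches 0.0000·(0.0600+0.4167) = 0.0000 m
residual clearance needed = 0.0200+0.0400+0.1000 = 0.1600 m
S_min ≈ 0.0300+0.1042+0.0000+0.1600  ⇒  S_min = 353/1200 m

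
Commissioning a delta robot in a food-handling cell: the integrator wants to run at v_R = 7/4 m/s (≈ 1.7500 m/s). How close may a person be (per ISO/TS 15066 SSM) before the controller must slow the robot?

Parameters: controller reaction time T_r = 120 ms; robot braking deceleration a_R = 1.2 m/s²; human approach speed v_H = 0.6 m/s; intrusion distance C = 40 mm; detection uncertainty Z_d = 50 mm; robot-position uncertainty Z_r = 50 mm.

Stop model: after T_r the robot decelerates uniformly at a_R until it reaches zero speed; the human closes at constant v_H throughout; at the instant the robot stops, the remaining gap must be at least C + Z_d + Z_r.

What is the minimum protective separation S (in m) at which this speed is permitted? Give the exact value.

stop time T_s = (7/4)/(6/5) = 1.4583 s
robot in T_r: 1.7500·0.1200 = 0.2100 m
robot covers 1.7500·1.4583 − ½·1.2000·1.4583² = 1.2760 m while stopping
person approaches 0.6000·(0.1200+1.4583) = 0.9470 m
residual clearance needed = 0.0400+0.0500+0.0500 = 0.1400 m
S_min ≈ 0.2100+1.2760+0.9470+0.1400  ⇒  S_min = 61753/24000 m

S_min = 61753/24000 m = 2.5730 m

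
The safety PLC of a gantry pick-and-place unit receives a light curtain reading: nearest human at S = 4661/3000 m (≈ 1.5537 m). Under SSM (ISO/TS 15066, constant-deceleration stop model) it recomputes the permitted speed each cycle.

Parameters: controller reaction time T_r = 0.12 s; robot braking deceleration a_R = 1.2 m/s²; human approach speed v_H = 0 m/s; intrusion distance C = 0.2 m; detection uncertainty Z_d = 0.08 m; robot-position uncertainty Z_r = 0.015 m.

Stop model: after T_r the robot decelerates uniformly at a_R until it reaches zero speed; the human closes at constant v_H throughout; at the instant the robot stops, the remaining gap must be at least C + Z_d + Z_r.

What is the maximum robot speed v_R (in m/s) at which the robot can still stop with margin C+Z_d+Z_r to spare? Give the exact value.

collect terms ⇒ (5/12)·v_R² + (3/25)·v_R + (-472/375) = 0
  disc = (3/25)² − 4·(5/12)·(-472/375) = 11881/5625 ; √disc = 109/75
  v_R = (−(3/25) + 109/75) / (2·(5/12)) = 8/5 m/s
check:
stop time T_s = (8/5)/(6/5) = 1.3333 s
robot covers v_R·T_r = 1.6000·0.1200 = 0.1920 m before braking
robot under decel: 1.6000²/(2·1.2000) = 1.0667 m
human closes 0.0000·1.4533 = 0.0000 m
C+Z_d+Z_r = 0.2000+0.0800+0.0150 = 0.2950 m
sum ≈ 0.1920+1.0667+0.0000+0.2950 ≈ 1.5537 m = S ✓

v_R_max = 8/5 m/s = 1.6000 m/s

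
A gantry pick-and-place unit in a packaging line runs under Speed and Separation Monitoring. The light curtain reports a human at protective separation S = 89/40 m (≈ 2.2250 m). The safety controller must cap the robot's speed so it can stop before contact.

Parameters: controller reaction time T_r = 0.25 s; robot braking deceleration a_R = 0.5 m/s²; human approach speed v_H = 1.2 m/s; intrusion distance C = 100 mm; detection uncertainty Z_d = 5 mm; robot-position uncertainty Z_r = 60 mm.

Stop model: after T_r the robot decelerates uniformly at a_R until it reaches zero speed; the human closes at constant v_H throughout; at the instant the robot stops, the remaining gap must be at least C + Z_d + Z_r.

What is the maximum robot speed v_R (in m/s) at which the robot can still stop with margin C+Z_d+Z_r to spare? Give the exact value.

v_R_max = 11/20 m/s = 0.5500 m/s

collect terms ⇒ (1)·v_R² + (53/20)·v_R + (-44/25) = 0
  disc = (53/20)² − 4·(1)·(-44/25) = 225/16 ; √disc = 15/4
  v_R = (−(53/20) + 15/4) / (2·(1)) = 11/20 m/s
check:
braking lasts T_s = (11/20)/(1/2) = 1.1000 s
robot in T_r: 0.5500·0.2500 = 0.1375 m
robot covers 0.5500·1.1000 − ½·0.5000·1.1000² = 0.3025 m while stopping
person approaches 1.2000·(0.2500+1.1000) = 1.6200 m
C+Z_d+Z_r = 0.1000+0.0050+0.0600 = 0.1650 m
sum ≈ 0.1375+0.3025+1.6200+0.1650 ≈ 2.2250 m = S ✓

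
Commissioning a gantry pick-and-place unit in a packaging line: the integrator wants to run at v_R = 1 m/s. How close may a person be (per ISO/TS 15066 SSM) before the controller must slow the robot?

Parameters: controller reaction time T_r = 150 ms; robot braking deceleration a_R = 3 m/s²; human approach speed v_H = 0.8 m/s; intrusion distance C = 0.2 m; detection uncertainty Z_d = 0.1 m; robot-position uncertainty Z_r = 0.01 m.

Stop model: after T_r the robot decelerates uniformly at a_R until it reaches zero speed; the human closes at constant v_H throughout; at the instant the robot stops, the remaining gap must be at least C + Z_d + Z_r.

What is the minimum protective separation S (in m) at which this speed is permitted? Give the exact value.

S_min = 76/75 m = 1.0133 m

stop time T_s = 1/3 = 0.3333 s
robot covers v_R·T_r = 1.0000·0.1500 = 0.1500 m before braking
robot covers 1.0000·0.3333 − ½·3.0000·0.3333² = 0.1667 m while stopping
person approaches 0.8000·(0.1500+0.3333) = 0.3867 m
C+Z_d+Z_r = 0.2000+0.1000+0.0100 = 0.3100 m
S_min ≈ 0.1500+0.1667+0.3867+0.3100  ⇒  S_min = 76/75 m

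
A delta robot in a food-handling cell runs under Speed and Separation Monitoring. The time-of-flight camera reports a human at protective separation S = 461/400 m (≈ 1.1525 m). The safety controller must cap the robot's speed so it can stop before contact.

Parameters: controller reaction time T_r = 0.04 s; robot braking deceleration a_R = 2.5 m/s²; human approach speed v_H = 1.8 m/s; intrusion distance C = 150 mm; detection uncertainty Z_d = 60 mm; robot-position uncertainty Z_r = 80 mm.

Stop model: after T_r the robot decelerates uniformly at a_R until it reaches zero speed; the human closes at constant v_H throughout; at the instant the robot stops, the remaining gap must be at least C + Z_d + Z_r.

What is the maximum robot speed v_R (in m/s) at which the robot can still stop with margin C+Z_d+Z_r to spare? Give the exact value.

v_R_max = 17/20 m/s = 0.8500 m/s

collect terms ⇒ (1/5)·v_R² + (19/25)·v_R + (-1581/2000) = 0
  disc = (19/25)² − 4·(1/5)·(-1581/2000) = 121/100 ; √disc = 11/10
  v_R = (−(19/25) + 11/10) / (2·(1/5)) = 17/20 m/s
check:
stop time T_s = (17/20)/(5/2) = 0.3400 s
robot in T_r: 0.8500·0.0400 = 0.0340 m
braking distance = 0.8500²/(2·2.5000) = 0.1445 m
human over T_r+T_s: 1.8000·(0.0400+0.3400) = 0.6840 m
margins: 0.1500+0.0600+0.0800 = 0.2900 m
sum ≈ 0.0340+0.1445+0.6840+0.2900 ≈ 1.1525 m = S ✓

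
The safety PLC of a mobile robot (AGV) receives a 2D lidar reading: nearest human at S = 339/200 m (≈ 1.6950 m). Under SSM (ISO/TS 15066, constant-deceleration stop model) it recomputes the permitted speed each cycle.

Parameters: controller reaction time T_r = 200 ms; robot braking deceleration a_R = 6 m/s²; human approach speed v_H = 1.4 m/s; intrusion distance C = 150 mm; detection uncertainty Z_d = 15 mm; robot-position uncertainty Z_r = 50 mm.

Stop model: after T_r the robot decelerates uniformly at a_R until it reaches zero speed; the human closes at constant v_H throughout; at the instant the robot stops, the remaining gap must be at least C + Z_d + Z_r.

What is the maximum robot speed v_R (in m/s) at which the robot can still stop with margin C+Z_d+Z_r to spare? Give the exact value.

v_R_max = 2 m/s = 2.0000 m/s

quadratic (1/12)·v² + (13/30)·v + (-6/5) = 0
  disc = (13/30)² − 4·(1/12)·(-6/5) = 529/900 ; √disc = 23/30
  v_R = (−(13/30) + 23/30) / (2·(1/12)) = 2 m/s
check:
braking lasts T_s = 2/6 = 0.3333 s
reaction-phase robot travel = 2.0000·0.2000 = 0.4000 m
robot covers 2.0000·0.3333 − ½·6.0000·0.3333² = 0.3333 m while stopping
person approaches 1.4000·(0.2000+0.3333) = 0.7467 m
residual clearance needed = 0.1500+0.0150+0.0500 = 0.2150 m
sum ≈ 0.4000+0.3333+0.7467+0.2150 ≈ 1.6950 m = S ✓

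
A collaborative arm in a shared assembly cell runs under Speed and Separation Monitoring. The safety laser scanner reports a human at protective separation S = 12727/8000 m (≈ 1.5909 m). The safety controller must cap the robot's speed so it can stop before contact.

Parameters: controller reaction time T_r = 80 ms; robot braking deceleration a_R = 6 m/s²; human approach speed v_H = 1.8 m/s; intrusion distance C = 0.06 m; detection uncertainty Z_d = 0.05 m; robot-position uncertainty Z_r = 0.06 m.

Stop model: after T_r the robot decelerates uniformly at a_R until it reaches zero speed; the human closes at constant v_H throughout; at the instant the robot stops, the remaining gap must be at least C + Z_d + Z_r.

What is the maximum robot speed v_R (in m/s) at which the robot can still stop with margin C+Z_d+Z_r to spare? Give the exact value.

v_R_max = 9/4 m/s = 2.2500 m/s

at the boundary: (1/12)·v² + (19/50)·v + (-2043/1600) = 0
  disc = (19/50)² − 4·(1/12)·(-2043/1600) = 22801/40000 ; √disc = 151/200
  v_R = (−(19/50) + 151/200) / (2·(1/12)) = 9/4 m/s
check:
T_s = v_R/a_R = (9/4)/6 = 0.3750 s
robot in T_r: 2.2500·0.0800 = 0.1800 m
braking distance = 2.2500²/(2·6.0000) = 0.4219 m
human closes 1.8000·0.4550 = 0.8190 m
C+Z_d+Z_r = 0.0600+0.0500+0.0600 = 0.1700 m
sum ≈ 0.1800+0.4219+0.8190+0.1700 ≈ 1.5909 m = S ✓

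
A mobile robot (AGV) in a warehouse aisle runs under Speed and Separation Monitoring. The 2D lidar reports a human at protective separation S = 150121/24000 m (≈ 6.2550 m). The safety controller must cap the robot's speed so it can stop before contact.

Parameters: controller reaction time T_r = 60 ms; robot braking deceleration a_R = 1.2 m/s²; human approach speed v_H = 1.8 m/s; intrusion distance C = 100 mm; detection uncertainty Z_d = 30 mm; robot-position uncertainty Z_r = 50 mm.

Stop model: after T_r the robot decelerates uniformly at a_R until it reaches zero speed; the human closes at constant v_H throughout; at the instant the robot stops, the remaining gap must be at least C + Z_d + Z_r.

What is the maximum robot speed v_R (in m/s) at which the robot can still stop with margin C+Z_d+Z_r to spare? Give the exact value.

collect terms ⇒ (5/12)·v_R² + (39/25)·v_R + (-143209/24000) = 0
  disc = (39/25)² − 4·(5/12)·(-143209/24000) = 4456321/360000 ; √disc = 2111/600
  v_R = (−(39/25) + 2111/600) / (2·(5/12)) = 47/20 m/s
check:
braking lasts T_s = (47/20)/(6/5) = 1.9583 s
robot covers v_R·T_r = 2.3500·0.0600 = 0.1410 m before braking
robot covers 2.3500·1.9583 − ½·1.2000·1.9583² = 2.3010 m while stopping
human closes 1.8000·2.0183 = 3.6330 m
C+Z_d+Z_r = 0.1000+0.0300+0.0500 = 0.1800 m
sum ≈ 0.1410+2.3010+3.6330+0.1800 ≈ 6.2550 m = S ✓

v_R_max = 47/20 m/s = 2.3500 m/s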